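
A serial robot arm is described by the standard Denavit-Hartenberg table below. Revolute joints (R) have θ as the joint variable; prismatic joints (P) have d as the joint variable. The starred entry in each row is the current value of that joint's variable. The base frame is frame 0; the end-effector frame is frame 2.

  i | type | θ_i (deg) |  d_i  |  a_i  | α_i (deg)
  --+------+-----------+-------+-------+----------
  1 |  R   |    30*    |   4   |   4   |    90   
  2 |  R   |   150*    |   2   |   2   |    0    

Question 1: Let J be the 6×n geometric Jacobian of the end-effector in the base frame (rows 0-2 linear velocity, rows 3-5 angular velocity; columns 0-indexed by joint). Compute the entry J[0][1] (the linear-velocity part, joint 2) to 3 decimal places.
-0.866

axis z_1 = (0.5000,-0.8660,0.0000); lever o_n−o_1 = (-0.5000,-2.5981,1.0000)
cross product → J_v[:, 1] = (-0.8660,-0.5000,-1.7321)
J_ω[:, 1] = z_1
entry J[0][1] = -0.8660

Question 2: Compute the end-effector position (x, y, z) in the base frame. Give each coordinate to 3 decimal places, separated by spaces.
2.964 -0.598 5.000

after link 1: o_1 = (3.4641, 2.0000, 4.0000)
after link 2: o_2 = (2.9641, -0.5981, 5.0000)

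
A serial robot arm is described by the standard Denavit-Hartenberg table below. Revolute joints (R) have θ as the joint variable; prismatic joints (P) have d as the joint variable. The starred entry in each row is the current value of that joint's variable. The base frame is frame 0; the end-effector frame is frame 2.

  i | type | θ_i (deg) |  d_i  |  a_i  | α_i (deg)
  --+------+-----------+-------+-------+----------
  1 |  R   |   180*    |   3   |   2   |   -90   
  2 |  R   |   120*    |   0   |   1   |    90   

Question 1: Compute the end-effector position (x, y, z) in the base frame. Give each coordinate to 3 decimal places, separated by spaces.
after link 1: o_1 = (-2.0000, 0.0000, 3.0000)
after link 2: o_2 = (-1.5000, 0.0000, 2.1340)

-1.500 0.000 2.134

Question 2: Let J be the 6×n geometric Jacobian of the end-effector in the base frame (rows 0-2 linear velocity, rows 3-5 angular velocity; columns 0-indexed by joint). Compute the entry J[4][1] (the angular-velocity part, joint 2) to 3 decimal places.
axis z_1 = (-0.0000,-1.0000,0.0000); lever o_n−o_1 = (0.5000,-0.0000,-0.8660)
cross product → J_v[:, 1] = (0.8660,-0.0000,0.5000)
J_ω[:, 1] = z_1
entry J[4][1] = -1.0000

-1.000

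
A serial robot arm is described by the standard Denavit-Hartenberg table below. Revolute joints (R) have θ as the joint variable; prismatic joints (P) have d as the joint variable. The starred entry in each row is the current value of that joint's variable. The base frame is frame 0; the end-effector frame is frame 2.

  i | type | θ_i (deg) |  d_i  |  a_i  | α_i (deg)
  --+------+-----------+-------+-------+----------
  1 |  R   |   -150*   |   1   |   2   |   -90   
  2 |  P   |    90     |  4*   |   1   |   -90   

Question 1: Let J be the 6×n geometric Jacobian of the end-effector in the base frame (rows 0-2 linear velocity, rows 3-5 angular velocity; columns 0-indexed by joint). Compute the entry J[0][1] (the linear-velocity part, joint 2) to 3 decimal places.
prismatic axis z_1 = (0.5000,-0.8660,0.0000)
J_v[:, 1] = z_1; J_ω[:, 1] = (0,0,0)
entry J[0][1] = 0.5000

0.500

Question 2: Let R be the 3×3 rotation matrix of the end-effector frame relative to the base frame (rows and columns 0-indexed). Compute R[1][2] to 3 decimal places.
End-effector z-axis (col 2 of R) = (0.8660,0.5000,-0.0000)
R[1][2] = 0.5000

0.500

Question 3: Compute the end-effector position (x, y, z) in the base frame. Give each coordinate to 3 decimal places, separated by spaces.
0.268 -4.464 0.000

after link 1: o_1 = (-1.7321, -1.0000, 1.0000)
after link 2: o_2 = (0.2679, -4.4641, 0.0000)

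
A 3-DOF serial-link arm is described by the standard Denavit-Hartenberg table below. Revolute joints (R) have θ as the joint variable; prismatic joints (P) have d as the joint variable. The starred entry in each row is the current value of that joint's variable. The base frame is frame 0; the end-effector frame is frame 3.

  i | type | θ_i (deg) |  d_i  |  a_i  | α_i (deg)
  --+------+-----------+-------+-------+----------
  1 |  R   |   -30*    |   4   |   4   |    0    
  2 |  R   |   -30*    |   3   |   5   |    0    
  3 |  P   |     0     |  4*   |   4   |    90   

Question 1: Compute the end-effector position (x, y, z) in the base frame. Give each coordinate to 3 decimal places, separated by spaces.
7.964 -9.794 11.000

after link 1: o_1 = (3.4641, -2.0000, 4.0000)
after link 2: o_2 = (5.9641, -6.3301, 7.0000)
after link 3: o_3 = (7.9641, -9.7942, 11.0000)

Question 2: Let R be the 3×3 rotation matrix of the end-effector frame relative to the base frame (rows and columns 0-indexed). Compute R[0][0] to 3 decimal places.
End-effector x-axis (col 0 of R) = (0.5000,-0.8660,0.0000)
R[0][0] = 0.5000

0.500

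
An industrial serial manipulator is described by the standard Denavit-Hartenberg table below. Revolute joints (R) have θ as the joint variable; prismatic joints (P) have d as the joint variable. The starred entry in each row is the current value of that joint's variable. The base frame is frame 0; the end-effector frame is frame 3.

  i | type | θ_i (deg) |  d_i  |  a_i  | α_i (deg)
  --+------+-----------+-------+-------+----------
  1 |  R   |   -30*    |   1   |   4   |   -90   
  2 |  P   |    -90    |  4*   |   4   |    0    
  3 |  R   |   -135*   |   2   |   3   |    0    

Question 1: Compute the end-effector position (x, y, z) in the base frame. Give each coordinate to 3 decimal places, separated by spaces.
4.627 4.257 2.879

after link 1: o_1 = (3.4641, -2.0000, 1.0000)
after link 2: o_2 = (5.4641, 1.4641, 5.0000)
after link 3: o_3 = (4.6270, 4.2568, 2.8787)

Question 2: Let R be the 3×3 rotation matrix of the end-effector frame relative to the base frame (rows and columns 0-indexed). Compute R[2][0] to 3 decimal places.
-0.707

End-effector x-axis (col 0 of R) = (-0.6124,0.3536,-0.7071)
R[2][0] = -0.7071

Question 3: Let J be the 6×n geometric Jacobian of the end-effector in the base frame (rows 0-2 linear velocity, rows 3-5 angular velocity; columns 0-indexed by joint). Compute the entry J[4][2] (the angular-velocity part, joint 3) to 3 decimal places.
0.866

axis z_2 = (0.5000,0.8660,0.0000); lever o_n−o_2 = (-0.8371,2.7927,-2.1213)
cross product → J_v[:, 2] = (-1.8371,1.0607,2.1213)
J_ω[:, 2] = z_2
entry J[4][2] = 0.8660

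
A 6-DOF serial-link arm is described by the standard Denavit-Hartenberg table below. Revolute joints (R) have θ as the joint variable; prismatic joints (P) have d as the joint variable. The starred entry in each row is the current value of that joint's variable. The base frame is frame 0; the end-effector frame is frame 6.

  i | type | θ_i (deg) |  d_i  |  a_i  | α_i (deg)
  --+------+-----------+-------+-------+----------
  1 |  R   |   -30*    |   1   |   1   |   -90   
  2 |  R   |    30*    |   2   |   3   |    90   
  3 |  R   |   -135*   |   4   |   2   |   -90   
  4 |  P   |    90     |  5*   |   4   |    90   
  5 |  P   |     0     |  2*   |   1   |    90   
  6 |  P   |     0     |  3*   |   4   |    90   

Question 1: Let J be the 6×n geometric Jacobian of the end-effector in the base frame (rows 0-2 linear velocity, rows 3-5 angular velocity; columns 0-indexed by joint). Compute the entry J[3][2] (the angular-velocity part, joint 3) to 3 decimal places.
axis z_2 = (0.4330,-0.2500,0.8660); lever o_n−o_2 = (-5.3470,-1.8119,-3.6230)
cross product → J_v[:, 2] = (2.4749,-3.0619,-2.1213)
J_ω[:, 2] = z_2
entry J[3][2] = 0.4330

0.433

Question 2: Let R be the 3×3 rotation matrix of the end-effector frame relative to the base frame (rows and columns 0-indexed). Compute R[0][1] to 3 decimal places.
-0.177

End-effector y-axis (col 1 of R) = (-0.1768,0.9186,0.3536)
R[0][1] = -0.1768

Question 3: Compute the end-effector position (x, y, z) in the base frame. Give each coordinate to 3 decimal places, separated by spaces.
after link 1: o_1 = (0.8660, -0.5000, 1.0000)
after link 2: o_2 = (4.1160, -0.0670, -0.5000)
after link 3: o_3 = (4.0803, -1.6794, 3.6712)
after link 4: o_4 = (3.2321, -5.2722, -1.5607)
after link 5: o_5 = (1.0314, -5.6345, -1.7196)
after link 6: o_6 = (-1.2310, -1.8788, -4.1230)

-1.231 -1.879 -4.123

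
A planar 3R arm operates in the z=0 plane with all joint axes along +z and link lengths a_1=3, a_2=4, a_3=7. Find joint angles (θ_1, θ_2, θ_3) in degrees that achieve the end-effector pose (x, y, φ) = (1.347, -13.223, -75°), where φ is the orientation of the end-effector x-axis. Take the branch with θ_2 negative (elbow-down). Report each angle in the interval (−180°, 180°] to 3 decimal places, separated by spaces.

-68.221 -45.011 38.232

wrist centre = target − a_3·(cos φ, sin φ) = (-0.4647, -6.4615)
cos θ_2 = (41.9672−3²−4²)/(2·3·4) = 0.7070; θ_2 = -45.0113° (elbow-down)
β = atan2(-6.4615,-0.4647) = -94.1138°; ψ = atan2(-2.8290,5.8279) = -25.8930°
θ_1 = β − ψ = -68.2208°
θ_3 = φ − θ_1 − θ_2 = 38.2321° (wrapped to (-180°,180°])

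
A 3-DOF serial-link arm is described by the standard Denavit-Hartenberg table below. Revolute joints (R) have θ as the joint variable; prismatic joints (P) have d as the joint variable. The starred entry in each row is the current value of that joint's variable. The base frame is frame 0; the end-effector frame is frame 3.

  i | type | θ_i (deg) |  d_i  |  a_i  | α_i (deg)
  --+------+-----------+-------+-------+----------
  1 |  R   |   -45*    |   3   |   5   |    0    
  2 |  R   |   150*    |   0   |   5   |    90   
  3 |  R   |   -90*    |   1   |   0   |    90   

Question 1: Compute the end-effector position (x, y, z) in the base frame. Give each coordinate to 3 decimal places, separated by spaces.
after link 1: o_1 = (3.5355, -3.5355, 3.0000)
after link 2: o_2 = (2.2414, 1.2941, 3.0000)
after link 3: o_3 = (3.2074, 1.5529, 3.0000)

3.207 1.553 3.000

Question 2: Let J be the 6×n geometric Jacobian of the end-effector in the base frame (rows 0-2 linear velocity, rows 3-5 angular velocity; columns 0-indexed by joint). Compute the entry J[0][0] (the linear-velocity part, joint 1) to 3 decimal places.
axis z_0 = ẑ; lever o_n−o_0 = (3.2074,1.5529,3.0000)
cross product → J_v[:, 0] = (-1.5529,3.2074,0.0000)
J_ω[:, 0] = z_0
entry J[0][0] = -1.5529

-1.553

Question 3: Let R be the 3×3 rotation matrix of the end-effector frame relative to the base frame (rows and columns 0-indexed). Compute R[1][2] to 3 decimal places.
End-effector z-axis (col 2 of R) = (0.2588,-0.9659,-0.0000)
R[1][2] = -0.9659

-0.966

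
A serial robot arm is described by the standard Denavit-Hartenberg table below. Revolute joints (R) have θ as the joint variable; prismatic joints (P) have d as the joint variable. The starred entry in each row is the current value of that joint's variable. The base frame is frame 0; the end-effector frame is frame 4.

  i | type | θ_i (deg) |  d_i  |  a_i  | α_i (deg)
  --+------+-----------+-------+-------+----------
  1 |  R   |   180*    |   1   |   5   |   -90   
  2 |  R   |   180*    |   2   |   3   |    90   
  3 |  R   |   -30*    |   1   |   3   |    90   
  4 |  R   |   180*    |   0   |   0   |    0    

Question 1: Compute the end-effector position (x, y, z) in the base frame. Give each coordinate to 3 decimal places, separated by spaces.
after link 1: o_1 = (-5.0000, 0.0000, 1.0000)
after link 2: o_2 = (-2.0000, -2.0000, 1.0000)
after link 3: o_3 = (0.5981, -0.5000, -0.0000)
after link 4: o_4 = (0.5981, -0.5000, -0.0000)

0.598 -0.500 -0.000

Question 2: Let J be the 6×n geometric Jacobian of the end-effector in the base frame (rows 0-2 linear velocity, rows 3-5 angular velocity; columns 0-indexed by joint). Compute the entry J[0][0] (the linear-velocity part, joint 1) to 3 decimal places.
0.500

axis z_0 = ẑ; lever o_n−o_0 = (0.5981,-0.5000,-0.0000)
cross product → J_v[:, 0] = (0.5000,0.5981,-0.0000)
J_ω[:, 0] = z_0
entry J[0][0] = 0.5000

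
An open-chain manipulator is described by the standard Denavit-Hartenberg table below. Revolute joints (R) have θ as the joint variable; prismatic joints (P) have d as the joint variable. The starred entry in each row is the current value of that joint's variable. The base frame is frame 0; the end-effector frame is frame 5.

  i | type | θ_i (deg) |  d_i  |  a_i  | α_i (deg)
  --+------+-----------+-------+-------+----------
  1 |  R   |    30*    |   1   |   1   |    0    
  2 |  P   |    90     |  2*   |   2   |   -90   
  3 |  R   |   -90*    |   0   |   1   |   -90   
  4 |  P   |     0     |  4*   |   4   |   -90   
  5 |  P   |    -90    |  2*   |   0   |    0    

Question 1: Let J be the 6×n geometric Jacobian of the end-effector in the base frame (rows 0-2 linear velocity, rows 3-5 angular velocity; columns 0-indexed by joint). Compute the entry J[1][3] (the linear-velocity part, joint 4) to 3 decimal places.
0.866

prismatic axis z_3 = (-0.5000,0.8660,-0.0000)
J_v[:, 3] = z_3; J_ω[:, 3] = (0,0,0)
entry J[1][3] = 0.8660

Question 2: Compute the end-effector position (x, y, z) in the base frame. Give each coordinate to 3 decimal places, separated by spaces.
-0.402 6.696 8.000

after link 1: o_1 = (0.8660, 0.5000, 1.0000)
after link 2: o_2 = (-0.1340, 2.2321, 3.0000)
after link 3: o_3 = (-0.1340, 2.2321, 4.0000)
after link 4: o_4 = (-2.1340, 5.6962, 8.0000)
after link 5: o_5 = (-0.4019, 6.6962, 8.0000)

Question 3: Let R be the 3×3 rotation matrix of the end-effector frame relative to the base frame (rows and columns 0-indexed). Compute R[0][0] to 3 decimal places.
End-effector x-axis (col 0 of R) = (-0.5000,0.8660,0.0000)
R[0][0] = -0.5000

-0.500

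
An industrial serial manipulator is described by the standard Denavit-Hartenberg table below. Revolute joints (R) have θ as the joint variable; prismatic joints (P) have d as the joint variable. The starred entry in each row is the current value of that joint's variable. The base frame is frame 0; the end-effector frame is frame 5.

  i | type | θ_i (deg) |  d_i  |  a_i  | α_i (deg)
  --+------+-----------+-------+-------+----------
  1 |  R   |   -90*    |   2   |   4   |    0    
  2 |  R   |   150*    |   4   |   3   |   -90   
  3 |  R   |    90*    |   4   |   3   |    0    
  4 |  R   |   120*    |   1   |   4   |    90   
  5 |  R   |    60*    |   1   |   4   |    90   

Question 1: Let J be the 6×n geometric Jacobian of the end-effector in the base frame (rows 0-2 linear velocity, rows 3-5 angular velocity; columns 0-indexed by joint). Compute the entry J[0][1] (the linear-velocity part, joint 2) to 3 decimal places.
-1.897

axis z_1 = (0.0000,0.0000,1.0000); lever o_n−o_1 = (-8.6782,1.8971,3.1340)
cross product → J_v[:, 1] = (-1.8971,-8.6782,0.0000)
J_ω[:, 1] = z_1
entry J[0][1] = -1.8971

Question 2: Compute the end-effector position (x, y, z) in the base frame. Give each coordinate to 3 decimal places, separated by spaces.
after link 1: o_1 = (0.0000, -4.0000, 2.0000)
after link 2: o_2 = (1.5000, -1.4019, 6.0000)
after link 3: o_3 = (-1.9641, 0.5981, 3.0000)
after link 4: o_4 = (-4.5622, -1.9019, 5.0000)
after link 5: o_5 = (-8.6782, -2.1029, 5.1340)

-8.678 -2.103 5.134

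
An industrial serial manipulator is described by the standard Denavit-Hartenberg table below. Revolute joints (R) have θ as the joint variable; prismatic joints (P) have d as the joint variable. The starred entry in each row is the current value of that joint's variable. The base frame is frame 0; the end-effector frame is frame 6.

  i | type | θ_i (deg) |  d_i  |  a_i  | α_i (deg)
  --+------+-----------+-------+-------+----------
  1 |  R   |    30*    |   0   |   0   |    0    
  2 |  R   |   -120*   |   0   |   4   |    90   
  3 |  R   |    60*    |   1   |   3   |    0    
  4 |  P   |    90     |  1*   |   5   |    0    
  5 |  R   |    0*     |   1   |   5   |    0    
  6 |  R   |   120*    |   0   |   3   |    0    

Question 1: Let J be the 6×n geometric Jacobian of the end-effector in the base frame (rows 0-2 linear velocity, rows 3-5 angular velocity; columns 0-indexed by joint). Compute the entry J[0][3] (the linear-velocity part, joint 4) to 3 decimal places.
-1.000

prismatic axis z_3 = (-1.0000,-0.0000,0.0000)
J_v[:, 3] = z_3; J_ω[:, 3] = (0,0,0)
entry J[0][3] = -1.0000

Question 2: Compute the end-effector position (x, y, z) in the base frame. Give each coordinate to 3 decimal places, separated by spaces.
-3.000 3.160 4.598

after link 1: o_1 = (0.0000, 0.0000, 0.0000)
after link 2: o_2 = (0.0000, -4.0000, 0.0000)
after link 3: o_3 = (-1.0000, -5.5000, 2.5981)
after link 4: o_4 = (-2.0000, -1.1699, 5.0981)
after link 5: o_5 = (-3.0000, 3.1603, 7.5981)
after link 6: o_6 = (-3.0000, 3.1603, 4.5981)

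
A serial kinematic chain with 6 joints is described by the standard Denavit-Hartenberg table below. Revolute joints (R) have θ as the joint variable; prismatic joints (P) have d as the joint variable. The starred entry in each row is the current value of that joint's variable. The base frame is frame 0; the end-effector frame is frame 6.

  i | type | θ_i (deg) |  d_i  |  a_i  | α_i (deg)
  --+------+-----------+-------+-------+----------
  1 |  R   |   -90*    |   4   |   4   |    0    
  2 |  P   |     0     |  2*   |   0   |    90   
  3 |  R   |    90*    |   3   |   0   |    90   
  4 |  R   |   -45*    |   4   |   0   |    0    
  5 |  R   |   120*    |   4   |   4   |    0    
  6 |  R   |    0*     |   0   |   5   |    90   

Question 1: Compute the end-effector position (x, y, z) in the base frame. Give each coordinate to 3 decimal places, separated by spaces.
-11.693 -12.000 8.329

after link 1: o_1 = (0.0000, -4.0000, 4.0000)
after link 2: o_2 = (0.0000, -4.0000, 6.0000)
after link 3: o_3 = (-3.0000, -4.0000, 6.0000)
after link 4: o_4 = (-3.0000, -8.0000, 6.0000)
after link 5: o_5 = (-6.8637, -12.0000, 7.0353)
after link 6: o_6 = (-11.6933, -12.0000, 8.3294)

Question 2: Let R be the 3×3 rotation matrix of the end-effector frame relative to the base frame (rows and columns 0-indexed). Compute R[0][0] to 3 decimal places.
-0.966

End-effector x-axis (col 0 of R) = (-0.9659,-0.0000,0.2588)
R[0][0] = -0.9659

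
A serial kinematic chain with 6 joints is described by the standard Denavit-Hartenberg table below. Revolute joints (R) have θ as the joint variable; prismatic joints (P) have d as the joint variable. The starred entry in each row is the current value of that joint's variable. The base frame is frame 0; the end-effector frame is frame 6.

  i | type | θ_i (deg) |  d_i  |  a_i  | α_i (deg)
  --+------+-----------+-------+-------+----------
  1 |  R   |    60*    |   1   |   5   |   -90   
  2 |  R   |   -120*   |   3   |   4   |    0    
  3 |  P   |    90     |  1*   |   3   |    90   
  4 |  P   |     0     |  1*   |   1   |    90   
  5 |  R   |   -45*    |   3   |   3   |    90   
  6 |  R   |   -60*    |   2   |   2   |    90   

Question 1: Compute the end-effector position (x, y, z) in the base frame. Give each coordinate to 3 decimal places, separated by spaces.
2.289 9.429 4.363

after link 1: o_1 = (2.5000, 4.3301, 1.0000)
after link 2: o_2 = (-1.0981, 4.0981, 4.4641)
after link 3: o_3 = (-0.6651, 6.8481, 5.9641)
after link 4: o_4 = (-0.4821, 7.1651, 7.3301)
after link 5: o_5 = (3.5649, 8.1746, 6.5537)
after link 6: o_6 = (2.2891, 9.4289, 4.3630)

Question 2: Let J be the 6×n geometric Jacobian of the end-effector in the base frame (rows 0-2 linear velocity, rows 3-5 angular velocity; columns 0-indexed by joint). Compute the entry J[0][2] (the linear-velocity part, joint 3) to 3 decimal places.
prismatic axis z_2 = (-0.8660,0.5000,0.0000)
J_v[:, 2] = z_2; J_ω[:, 2] = (0,0,0)
entry J[0][2] = -0.8660

-0.866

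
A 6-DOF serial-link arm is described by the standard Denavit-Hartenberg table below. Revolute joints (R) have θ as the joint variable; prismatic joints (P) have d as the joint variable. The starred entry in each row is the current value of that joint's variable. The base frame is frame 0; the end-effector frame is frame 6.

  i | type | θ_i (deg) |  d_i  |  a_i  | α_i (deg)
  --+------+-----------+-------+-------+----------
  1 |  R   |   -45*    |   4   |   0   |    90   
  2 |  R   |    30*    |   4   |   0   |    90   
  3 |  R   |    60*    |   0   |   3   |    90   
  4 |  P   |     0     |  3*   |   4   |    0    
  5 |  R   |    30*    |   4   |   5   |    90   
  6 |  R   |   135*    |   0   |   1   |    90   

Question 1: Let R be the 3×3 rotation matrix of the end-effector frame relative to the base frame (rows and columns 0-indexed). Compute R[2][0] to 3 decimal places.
0.459

End-effector x-axis (col 0 of R) = (0.6875,0.5625,0.4593)
R[2][0] = 0.4593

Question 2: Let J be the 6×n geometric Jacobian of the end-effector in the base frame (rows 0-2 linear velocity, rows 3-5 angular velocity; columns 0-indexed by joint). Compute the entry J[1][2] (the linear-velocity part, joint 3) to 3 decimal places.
-5.185

axis z_2 = (0.3536,-0.3536,-0.8660); lever o_n−o_2 = (4.2894,-11.9662,4.1578)
cross product → J_v[:, 2] = (-11.8331,-5.1848,-2.7141)
J_ω[:, 2] = z_2
entry J[1][2] = -5.1848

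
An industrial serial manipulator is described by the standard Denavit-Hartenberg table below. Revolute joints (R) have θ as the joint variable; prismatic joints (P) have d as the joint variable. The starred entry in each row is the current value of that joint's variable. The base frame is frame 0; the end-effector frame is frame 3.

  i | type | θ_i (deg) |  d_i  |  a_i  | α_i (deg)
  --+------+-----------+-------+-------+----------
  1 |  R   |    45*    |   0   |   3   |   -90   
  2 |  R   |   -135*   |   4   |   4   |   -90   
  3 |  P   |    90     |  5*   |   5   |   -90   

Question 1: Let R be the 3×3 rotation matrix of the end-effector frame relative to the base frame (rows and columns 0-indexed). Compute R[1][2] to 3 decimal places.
0.500

End-effector z-axis (col 2 of R) = (0.5000,0.5000,-0.7071)
R[1][2] = 0.5000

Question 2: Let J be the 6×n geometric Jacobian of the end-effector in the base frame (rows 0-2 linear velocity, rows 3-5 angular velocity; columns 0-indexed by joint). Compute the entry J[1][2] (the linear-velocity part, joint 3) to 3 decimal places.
prismatic axis z_2 = (0.5000,0.5000,0.7071)
J_v[:, 2] = z_2; J_ω[:, 2] = (0,0,0)
entry J[1][2] = 0.5000

0.500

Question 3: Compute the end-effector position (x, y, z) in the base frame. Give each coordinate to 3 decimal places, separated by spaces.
3.328 1.914 6.364

after link 1: o_1 = (2.1213, 2.1213, 0.0000)
after link 2: o_2 = (-2.7071, 2.9497, 2.8284)
after link 3: o_3 = (3.3284, 1.9142, 6.3640)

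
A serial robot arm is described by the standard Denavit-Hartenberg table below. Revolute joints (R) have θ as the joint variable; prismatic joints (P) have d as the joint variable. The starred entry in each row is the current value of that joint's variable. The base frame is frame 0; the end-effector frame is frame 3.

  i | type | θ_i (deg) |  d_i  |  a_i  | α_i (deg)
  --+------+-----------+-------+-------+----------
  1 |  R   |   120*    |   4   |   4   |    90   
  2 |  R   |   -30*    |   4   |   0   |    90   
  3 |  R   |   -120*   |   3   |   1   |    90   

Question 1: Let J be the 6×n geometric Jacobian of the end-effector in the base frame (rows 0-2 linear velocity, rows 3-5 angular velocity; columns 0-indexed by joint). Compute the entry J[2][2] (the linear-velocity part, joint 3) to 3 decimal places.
axis z_2 = (0.2500,-0.4330,-0.8660); lever o_n−o_2 = (0.2165,-2.1071,-2.3481)
cross product → J_v[:, 2] = (-0.8080,0.3995,-0.4330)
J_ω[:, 2] = z_2
entry J[2][2] = -0.4330

-0.433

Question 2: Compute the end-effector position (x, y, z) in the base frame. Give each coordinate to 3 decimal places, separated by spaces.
1.681 3.357 1.652

after link 1: o_1 = (-2.0000, 3.4641, 4.0000)
after link 2: o_2 = (1.4641, 5.4641, 4.0000)
after link 3: o_3 = (1.6806, 3.3571, 1.6519)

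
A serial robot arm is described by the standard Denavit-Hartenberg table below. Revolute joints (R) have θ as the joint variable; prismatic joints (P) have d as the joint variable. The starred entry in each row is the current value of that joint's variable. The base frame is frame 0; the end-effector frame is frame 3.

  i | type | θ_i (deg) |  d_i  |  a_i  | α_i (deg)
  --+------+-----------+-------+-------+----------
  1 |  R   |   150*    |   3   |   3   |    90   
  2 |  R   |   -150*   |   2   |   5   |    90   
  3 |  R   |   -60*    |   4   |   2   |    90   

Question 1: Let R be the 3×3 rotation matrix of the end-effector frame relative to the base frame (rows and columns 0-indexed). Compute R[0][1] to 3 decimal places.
0.433

End-effector y-axis (col 1 of R) = (0.4330,-0.2500,0.8660)
R[0][1] = 0.4330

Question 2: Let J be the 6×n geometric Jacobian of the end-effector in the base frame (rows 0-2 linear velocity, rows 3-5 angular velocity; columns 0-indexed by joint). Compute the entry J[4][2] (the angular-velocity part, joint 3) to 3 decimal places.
-0.250

axis z_2 = (0.4330,-0.2500,0.8660); lever o_n−o_2 = (1.6160,-2.9330,2.9641)
cross product → J_v[:, 2] = (1.7990,0.1160,-0.8660)
J_ω[:, 2] = z_2
entry J[4][2] = -0.2500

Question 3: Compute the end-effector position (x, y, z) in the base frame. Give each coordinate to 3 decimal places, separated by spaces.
3.768 -1.866 3.464

after link 1: o_1 = (-2.5981, 1.5000, 3.0000)
after link 2: o_2 = (2.1519, 1.0670, 0.5000)
after link 3: o_3 = (3.7679, -1.8660, 3.4641)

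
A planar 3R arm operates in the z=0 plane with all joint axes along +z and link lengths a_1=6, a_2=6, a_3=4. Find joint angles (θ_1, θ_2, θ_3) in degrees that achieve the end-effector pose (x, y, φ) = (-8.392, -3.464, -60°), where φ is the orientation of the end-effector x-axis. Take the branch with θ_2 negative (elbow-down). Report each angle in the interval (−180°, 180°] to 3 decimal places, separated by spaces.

wrist centre = target − a_3·(cos φ, sin φ) = (-10.3920, 0.0001)
cos θ_2 = (107.9937−6²−6²)/(2·6·6) = 0.4999; θ_2 = -60.0058° (elbow-down)
β = atan2(0.0001,-10.3920) = 179.9994°; ψ = atan2(-5.1965,8.9995) = -30.0029°
θ_1 = β − ψ = 210.0024°
θ_3 = φ − θ_1 − θ_2 = 150.0035° (wrapped to (-180°,180°])

-149.998 -60.006 150.003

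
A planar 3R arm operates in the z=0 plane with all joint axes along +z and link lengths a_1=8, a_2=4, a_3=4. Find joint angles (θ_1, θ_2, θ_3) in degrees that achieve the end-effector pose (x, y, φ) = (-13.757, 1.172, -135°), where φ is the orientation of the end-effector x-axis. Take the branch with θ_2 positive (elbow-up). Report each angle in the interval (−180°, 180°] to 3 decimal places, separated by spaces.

150.005 29.979 45.015

wrist centre = target − a_3·(cos φ, sin φ) = (-10.9286, 4.0004)
cos θ_2 = (135.4371−8²−4²)/(2·8·4) = 0.8662; θ_2 = 29.9794° (elbow-up)
β = atan2(4.0004,-10.9286) = 159.8947°; ψ = atan2(1.9988,11.4648) = 9.8894°
θ_1 = β − ψ = 150.0053°
θ_3 = φ − θ_1 − θ_2 = 45.0153° (wrapped to (-180°,180°])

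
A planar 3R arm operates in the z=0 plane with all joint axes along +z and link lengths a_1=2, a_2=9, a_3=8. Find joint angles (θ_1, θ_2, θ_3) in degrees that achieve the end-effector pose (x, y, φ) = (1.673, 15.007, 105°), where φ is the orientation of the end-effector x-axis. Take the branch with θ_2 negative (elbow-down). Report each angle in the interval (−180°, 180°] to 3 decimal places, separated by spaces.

wrist centre = target − a_3·(cos φ, sin φ) = (3.7436, 7.2796)
cos θ_2 = (67.0067−2²−9²)/(2·2·9) = -0.4998; θ_2 = -119.9878° (elbow-down)
β = atan2(7.2796,3.7436) = 62.7854°; ψ = atan2(-7.7952,-2.4983) = -107.7705°
θ_1 = β − ψ = 170.5559°
θ_3 = φ − θ_1 − θ_2 = 54.4319° (wrapped to (-180°,180°])

170.556 -119.988 54.432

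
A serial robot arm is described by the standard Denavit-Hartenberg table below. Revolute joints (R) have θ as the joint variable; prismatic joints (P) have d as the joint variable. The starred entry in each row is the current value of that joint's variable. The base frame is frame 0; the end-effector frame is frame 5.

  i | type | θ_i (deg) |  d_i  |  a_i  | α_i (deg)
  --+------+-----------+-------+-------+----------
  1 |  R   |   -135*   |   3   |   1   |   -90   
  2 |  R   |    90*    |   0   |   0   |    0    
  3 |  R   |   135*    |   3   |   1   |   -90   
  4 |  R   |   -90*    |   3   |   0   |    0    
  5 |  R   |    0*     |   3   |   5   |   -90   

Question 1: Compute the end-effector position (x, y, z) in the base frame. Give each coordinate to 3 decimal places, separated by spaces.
2.450 -8.864 7.950

after link 1: o_1 = (-0.7071, -0.7071, 3.0000)
after link 2: o_2 = (-0.7071, -0.7071, 3.0000)
after link 3: o_3 = (1.9142, -2.3284, 3.7071)
after link 4: o_4 = (0.4142, -3.8284, 5.8284)
after link 5: o_5 = (2.4497, -8.8640, 7.9497)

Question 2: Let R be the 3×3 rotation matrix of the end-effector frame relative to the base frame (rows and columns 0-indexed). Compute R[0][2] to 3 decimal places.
End-effector z-axis (col 2 of R) = (0.5000,0.5000,0.7071)
R[0][2] = 0.5000

0.500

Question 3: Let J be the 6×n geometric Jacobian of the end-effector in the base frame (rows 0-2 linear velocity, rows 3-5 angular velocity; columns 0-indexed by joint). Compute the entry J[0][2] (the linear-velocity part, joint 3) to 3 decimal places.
axis z_2 = (0.7071,-0.7071,0.0000); lever o_n−o_2 = (3.1569,-8.1569,4.9497)
cross product → J_v[:, 2] = (-3.5000,-3.5000,-3.5355)
J_ω[:, 2] = z_2
entry J[0][2] = -3.5000

-3.500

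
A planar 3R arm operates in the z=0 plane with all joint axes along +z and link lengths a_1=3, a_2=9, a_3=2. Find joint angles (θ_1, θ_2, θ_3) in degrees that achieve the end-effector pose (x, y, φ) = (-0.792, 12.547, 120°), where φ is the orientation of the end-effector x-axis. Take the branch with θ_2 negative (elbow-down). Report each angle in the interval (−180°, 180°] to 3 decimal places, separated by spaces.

134.994 -59.992 44.998

wrist centre = target − a_3·(cos φ, sin φ) = (0.2080, 10.8149)
cos θ_2 = (117.0064−3²−9²)/(2·3·9) = 0.5001; θ_2 = -59.9922° (elbow-down)
β = atan2(10.8149,0.2080) = 88.8982°; ψ = atan2(-7.7936,7.5011) = -46.0958°
θ_1 = β − ψ = 134.9940°
θ_3 = φ − θ_1 − θ_2 = 44.9982° (wrapped to (-180°,180°])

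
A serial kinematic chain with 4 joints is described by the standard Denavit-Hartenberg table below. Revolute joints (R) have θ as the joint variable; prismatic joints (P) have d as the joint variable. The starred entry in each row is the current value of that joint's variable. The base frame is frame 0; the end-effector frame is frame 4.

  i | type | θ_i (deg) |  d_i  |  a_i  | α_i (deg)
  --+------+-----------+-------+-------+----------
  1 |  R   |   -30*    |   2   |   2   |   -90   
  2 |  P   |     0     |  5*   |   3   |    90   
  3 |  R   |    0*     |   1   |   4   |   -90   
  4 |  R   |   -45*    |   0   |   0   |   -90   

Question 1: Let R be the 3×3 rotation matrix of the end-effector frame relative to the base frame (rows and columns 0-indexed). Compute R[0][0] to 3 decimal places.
0.612

End-effector x-axis (col 0 of R) = (0.6124,-0.3536,0.7071)
R[0][0] = 0.6124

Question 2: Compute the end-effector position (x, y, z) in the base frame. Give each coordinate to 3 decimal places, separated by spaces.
10.294 -0.170 3.000

after link 1: o_1 = (1.7321, -1.0000, 2.0000)
after link 2: o_2 = (6.8301, 1.8301, 2.0000)
after link 3: o_3 = (10.2942, -0.1699, 3.0000)
after link 4: o_4 = (10.2942, -0.1699, 3.0000)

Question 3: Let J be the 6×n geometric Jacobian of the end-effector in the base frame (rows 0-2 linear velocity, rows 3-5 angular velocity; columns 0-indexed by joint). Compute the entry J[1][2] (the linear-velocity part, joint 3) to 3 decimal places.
axis z_2 = (0.0000,0.0000,1.0000); lever o_n−o_2 = (3.4641,-2.0000,1.0000)
cross product → J_v[:, 2] = (2.0000,3.4641,-0.0000)
J_ω[:, 2] = z_2
entry J[1][2] = 3.4641

3.464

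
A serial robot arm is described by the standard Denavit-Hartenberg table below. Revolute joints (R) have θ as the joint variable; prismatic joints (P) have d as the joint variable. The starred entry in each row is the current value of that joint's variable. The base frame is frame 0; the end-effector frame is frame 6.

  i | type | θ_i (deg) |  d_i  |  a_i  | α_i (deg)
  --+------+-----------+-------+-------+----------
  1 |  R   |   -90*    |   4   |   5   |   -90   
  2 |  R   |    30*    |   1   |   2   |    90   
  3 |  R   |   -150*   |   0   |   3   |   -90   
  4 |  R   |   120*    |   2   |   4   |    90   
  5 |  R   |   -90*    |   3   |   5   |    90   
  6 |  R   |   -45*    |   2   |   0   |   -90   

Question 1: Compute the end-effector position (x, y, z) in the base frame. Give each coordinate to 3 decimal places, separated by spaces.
after link 1: o_1 = (0.0000, -5.0000, 4.0000)
after link 2: o_2 = (1.0000, -6.7321, 3.0000)
after link 3: o_3 = (-0.5000, -4.4821, 4.2990)
after link 4: o_4 = (-1.2321, -5.1160, -0.0670)
after link 5: o_5 = (1.7990, -0.2524, 1.0090)
after link 6: o_6 = (1.2990, -0.3684, 2.9420)

1.299 -0.368 2.942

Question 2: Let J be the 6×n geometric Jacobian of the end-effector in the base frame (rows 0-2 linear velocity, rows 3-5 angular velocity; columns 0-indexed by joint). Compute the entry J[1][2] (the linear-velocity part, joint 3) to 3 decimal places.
axis z_2 = (0.0000,-0.5000,0.8660); lever o_n−o_2 = (0.2990,6.3636,-0.0580)
cross product → J_v[:, 2] = (-5.4821,0.2590,0.1495)
J_ω[:, 2] = z_2
entry J[1][2] = 0.2590

0.259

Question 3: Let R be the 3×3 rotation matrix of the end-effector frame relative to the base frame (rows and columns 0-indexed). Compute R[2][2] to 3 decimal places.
End-effector z-axis (col 2 of R) = (0.3062,0.9422,0.1358)
R[2][2] = 0.1358

0.136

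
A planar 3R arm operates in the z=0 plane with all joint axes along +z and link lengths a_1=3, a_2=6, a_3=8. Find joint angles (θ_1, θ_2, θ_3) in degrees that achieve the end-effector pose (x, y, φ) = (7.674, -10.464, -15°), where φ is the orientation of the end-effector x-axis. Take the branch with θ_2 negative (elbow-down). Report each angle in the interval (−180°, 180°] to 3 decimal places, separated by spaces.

-59.999 -45.007 90.005

wrist centre = target − a_3·(cos φ, sin φ) = (-0.0534, -8.3934)
cos θ_2 = (70.4528−3²−6²)/(2·3·6) = 0.7070; θ_2 = -45.0068° (elbow-down)
β = atan2(-8.3934,-0.0534) = -90.3646°; ψ = atan2(-4.2431,7.2421) = -30.3659°
θ_1 = β − ψ = -59.9987°
θ_3 = φ − θ_1 − θ_2 = 90.0055° (wrapped to (-180°,180°])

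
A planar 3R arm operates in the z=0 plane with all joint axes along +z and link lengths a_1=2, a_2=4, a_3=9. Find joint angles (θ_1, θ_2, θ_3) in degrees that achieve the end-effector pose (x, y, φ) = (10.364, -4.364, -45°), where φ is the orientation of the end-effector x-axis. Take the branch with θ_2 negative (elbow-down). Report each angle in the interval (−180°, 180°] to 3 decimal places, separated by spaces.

wrist centre = target − a_3·(cos φ, sin φ) = (4.0000, 2.0000)
cos θ_2 = (20.0002−2²−4²)/(2·2·4) = 0.0000; θ_2 = -89.9994° (elbow-down)
β = atan2(2.0000,4.0000) = 26.5644°; ψ = atan2(-4.0000,2.0000) = -63.4345°
θ_1 = β − ψ = 89.9989°
θ_3 = φ − θ_1 − θ_2 = -44.9994° (wrapped to (-180°,180°])

89.999 -89.999 -44.999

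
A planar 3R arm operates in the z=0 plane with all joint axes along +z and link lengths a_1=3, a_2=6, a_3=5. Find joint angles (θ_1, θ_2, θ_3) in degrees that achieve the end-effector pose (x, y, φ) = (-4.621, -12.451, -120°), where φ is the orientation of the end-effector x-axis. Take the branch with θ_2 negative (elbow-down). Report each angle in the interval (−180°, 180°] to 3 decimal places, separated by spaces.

wrist centre = target − a_3·(cos φ, sin φ) = (-2.1210, -8.1209)
cos θ_2 = (70.4472−3²−6²)/(2·3·6) = 0.7069; θ_2 = -45.0194° (elbow-down)
β = atan2(-8.1209,-2.1210) = -104.6375°; ψ = atan2(-4.2441,7.2412) = -30.3746°
θ_1 = β − ψ = -74.2628°
θ_3 = φ − θ_1 − θ_2 = -0.7177° (wrapped to (-180°,180°])

-74.263 -45.019 -0.718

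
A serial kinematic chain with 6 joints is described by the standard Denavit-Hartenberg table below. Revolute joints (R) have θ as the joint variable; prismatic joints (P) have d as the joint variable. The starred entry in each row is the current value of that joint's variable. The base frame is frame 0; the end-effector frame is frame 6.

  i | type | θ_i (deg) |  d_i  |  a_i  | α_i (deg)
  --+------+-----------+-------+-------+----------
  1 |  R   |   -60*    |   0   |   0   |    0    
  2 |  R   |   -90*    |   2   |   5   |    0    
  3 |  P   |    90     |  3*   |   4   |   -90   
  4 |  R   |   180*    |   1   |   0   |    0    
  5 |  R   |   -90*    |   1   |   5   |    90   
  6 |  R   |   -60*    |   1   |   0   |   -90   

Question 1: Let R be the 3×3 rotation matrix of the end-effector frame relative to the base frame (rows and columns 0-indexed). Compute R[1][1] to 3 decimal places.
End-effector y-axis (col 1 of R) = (-0.5000,0.8660,-0.0000)
R[1][1] = 0.8660

0.866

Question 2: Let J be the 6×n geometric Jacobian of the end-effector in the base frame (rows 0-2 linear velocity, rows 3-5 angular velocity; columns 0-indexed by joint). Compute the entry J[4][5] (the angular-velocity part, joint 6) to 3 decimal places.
axis z_5 = (0.5000,-0.8660,0.0000); lever o_n−o_5 = (0.5000,-0.8660,0.0000)
cross product → J_v[:, 5] = (-0.0000,-0.0000,0.0000)
J_ω[:, 5] = z_5
entry J[4][5] = -0.8660

-0.866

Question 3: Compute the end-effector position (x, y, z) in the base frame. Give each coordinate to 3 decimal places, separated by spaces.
-0.098 -5.830 0.000

after link 1: o_1 = (0.0000, 0.0000, 0.0000)
after link 2: o_2 = (-4.3301, -2.5000, 2.0000)
after link 3: o_3 = (-2.3301, -5.9641, 5.0000)
after link 4: o_4 = (-1.4641, -5.4641, 5.0000)
after link 5: o_5 = (-0.5981, -4.9641, 0.0000)
after link 6: o_6 = (-0.0981, -5.8301, 0.0000)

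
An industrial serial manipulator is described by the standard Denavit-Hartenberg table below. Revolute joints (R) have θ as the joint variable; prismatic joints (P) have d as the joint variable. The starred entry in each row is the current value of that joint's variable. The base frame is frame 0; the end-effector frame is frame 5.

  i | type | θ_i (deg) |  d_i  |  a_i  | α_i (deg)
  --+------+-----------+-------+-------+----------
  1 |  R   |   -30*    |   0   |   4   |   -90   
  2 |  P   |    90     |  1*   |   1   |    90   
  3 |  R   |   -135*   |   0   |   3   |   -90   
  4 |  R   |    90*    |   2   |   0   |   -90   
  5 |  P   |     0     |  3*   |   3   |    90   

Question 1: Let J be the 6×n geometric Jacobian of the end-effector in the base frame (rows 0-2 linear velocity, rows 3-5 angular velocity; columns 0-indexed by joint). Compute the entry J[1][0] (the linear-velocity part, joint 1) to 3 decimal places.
axis z_0 = ẑ; lever o_n−o_0 = (0.6589,-0.8587,-2.4142)
cross product → J_v[:, 0] = (0.8587,0.6589,-0.0000)
J_ω[:, 0] = z_0
entry J[1][0] = 0.6589

0.659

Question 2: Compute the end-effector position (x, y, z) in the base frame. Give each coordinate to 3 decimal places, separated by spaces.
0.659 -0.859 -2.414

after link 1: o_1 = (3.4641, -2.0000, 0.0000)
after link 2: o_2 = (3.9641, -1.1340, -1.0000)
after link 3: o_3 = (2.9034, -2.9711, 1.1213)
after link 4: o_4 = (2.1963, -4.1958, -0.2929)
after link 5: o_5 = (0.6589, -0.8587, -2.4142)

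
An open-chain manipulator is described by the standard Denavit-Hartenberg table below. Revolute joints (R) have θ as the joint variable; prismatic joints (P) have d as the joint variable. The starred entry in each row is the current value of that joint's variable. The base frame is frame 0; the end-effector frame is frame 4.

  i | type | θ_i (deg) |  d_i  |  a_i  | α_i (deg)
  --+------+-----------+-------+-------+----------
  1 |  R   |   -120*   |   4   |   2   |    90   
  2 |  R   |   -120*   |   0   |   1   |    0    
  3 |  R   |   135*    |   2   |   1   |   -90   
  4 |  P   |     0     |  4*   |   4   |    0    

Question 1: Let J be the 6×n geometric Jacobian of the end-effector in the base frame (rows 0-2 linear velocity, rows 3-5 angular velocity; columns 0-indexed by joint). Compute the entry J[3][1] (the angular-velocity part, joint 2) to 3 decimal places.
axis z_1 = (-0.8660,0.5000,0.0000); lever o_n−o_1 = (-3.3792,-1.8530,4.2918)
cross product → J_v[:, 1] = (2.1459,3.7168,3.2944)
J_ω[:, 1] = z_1
entry J[3][1] = -0.8660

-0.866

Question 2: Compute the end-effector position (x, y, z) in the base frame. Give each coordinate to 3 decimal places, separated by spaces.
after link 1: o_1 = (-1.0000, -1.7321, 4.0000)
after link 2: o_2 = (-0.7500, -1.2990, 3.1340)
after link 3: o_3 = (-2.9650, -1.1356, 3.3928)
after link 4: o_4 = (-4.3792, -3.5850, 8.2918)

-4.379 -3.585 8.292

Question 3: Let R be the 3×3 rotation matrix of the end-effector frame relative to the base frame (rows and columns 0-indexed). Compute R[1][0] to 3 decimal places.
End-effector x-axis (col 0 of R) = (-0.4830,-0.8365,0.2588)
R[1][0] = -0.8365

-0.837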